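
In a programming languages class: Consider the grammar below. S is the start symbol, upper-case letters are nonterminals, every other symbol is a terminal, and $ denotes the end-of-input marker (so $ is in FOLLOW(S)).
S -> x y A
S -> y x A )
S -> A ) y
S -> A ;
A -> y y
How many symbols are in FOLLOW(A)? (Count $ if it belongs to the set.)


S is the start symbol and does not occur in any rule body, so FOLLOW(S) = {$}.
Examining every occurrence of A in a rule body:
  S -> x y A : A is at the right end -> add FOLLOW(S) = {$}
  S -> y x A ) : A is followed by terminal ')' -> add ')'
  S -> A ) y : A is followed by terminal ')' -> add ')' (already in the set)
  S -> A ; : A is followed by terminal ';' -> add ';'
  A -> y y : A does not occur in the body -> contributes nothing
FOLLOW(A) = {), ;, $}
Count: 3

3


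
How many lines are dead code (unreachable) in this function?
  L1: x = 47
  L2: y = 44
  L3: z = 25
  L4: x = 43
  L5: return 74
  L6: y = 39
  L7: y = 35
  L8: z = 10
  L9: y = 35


Analyzing control flow:
  L1: reachable (before return)
  L2: reachable (before return)
  L3: reachable (before return)
  L4: reachable (before return)
  L5: reachable (return statement)
  L6: DEAD (after return at L5)
  L7: DEAD (after return at L5)
  L8: DEAD (after return at L5)
  L9: DEAD (after return at L5)
Return at L5, total lines = 9
Dead lines: L6 through L9
Count: 4

4


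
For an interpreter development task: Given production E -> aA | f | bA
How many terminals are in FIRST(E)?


Production: E -> aA | f | bA
Examining each alternative for leading terminals:
  E -> aA : first terminal = 'a'
  E -> f : first terminal = 'f'
  E -> bA : first terminal = 'b'
FIRST(E) = {a, b, f}
Count: 3

3


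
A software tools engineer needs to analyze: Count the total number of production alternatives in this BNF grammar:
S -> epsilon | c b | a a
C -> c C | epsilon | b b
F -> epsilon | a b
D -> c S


Counting alternatives per rule:
  S: 3 alternative(s)
  C: 3 alternative(s)
  F: 2 alternative(s)
  D: 1 alternative(s)
Sum: 3 + 3 + 2 + 1 = 9

9


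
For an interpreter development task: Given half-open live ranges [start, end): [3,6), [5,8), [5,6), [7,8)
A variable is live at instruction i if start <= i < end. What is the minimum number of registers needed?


Live ranges:
  Var0: [3, 6)
  Var1: [5, 8)
  Var2: [5, 6)
  Var3: [7, 8)
Sweep-line events (position, delta, active):
  pos=3 start -> active=1
  pos=5 start -> active=2
  pos=5 start -> active=3
  pos=6 end -> active=2
  pos=6 end -> active=1
  pos=7 start -> active=2
  pos=8 end -> active=1
  pos=8 end -> active=0
Maximum simultaneous active: 3
Minimum registers needed: 3

3


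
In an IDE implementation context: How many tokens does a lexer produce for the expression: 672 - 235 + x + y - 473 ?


Scanning '672 - 235 + x + y - 473'
Token 1: '672' -> integer_literal
Token 2: '-' -> operator
Token 3: '235' -> integer_literal
Token 4: '+' -> operator
Token 5: 'x' -> identifier
Token 6: '+' -> operator
Token 7: 'y' -> identifier
Token 8: '-' -> operator
Token 9: '473' -> integer_literal
Total tokens: 9

9


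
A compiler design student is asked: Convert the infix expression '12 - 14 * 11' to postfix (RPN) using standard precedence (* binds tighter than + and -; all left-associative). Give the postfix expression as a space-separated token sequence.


Applying the shunting-yard algorithm:
  Operand 12 -> output
  Push '-' onto operator stack -> op-stack: [-]
  Operand 14 -> output
  Push '*' onto operator stack -> op-stack: [-, *]
  Operand 11 -> output
  End of input: pop '*' to output
  End of input: pop '-' to output
Postfix result: 12 14 11 * -

12 14 11 * -


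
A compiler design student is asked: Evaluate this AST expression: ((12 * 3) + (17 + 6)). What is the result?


Expression: ((12 * 3) + (17 + 6))
Evaluating step by step:
  12 * 3 = 36
  17 + 6 = 23
  36 + 23 = 59
Result: 59

59


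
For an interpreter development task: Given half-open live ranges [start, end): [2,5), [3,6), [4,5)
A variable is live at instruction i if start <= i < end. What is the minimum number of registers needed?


Live ranges:
  Var0: [2, 5)
  Var1: [3, 6)
  Var2: [4, 5)
Sweep-line events (position, delta, active):
  pos=2 start -> active=1
  pos=3 start -> active=2
  pos=4 start -> active=3
  pos=5 end -> active=2
  pos=5 end -> active=1
  pos=6 end -> active=0
Maximum simultaneous active: 3
Minimum registers needed: 3

3


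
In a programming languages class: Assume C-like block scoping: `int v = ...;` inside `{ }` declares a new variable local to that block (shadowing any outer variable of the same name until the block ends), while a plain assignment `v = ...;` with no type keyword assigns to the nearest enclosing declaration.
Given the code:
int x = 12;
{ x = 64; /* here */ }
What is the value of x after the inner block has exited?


Analyzing scoping rules:
Outer scope: declares x = 12
Inner block: 'x = 64;' has no type keyword, so it is an assignment to the outer x (no shadowing)
The assignment changed the outer variable itself, so the new value persists after the block -> 64
Result: 64

64


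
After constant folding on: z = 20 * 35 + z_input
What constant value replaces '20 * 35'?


Identifying constant sub-expression:
  Original: z = 20 * 35 + z_input
  20 and 35 are both compile-time constants
  Evaluating: 20 * 35 = 700
  After folding: z = 700 + z_input

700


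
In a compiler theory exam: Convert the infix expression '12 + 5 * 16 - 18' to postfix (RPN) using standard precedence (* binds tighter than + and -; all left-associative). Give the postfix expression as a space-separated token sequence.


Applying the shunting-yard algorithm:
  Operand 12 -> output
  Push '+' onto operator stack -> op-stack: [+]
  Operand 5 -> output
  Push '*' onto operator stack -> op-stack: [+, *]
  Operand 16 -> output
  See '-' (prec 1); top '*' (prec 2) >= it -> pop '*' to output
  See '-' (prec 1); top '+' (prec 1) >= it -> pop '+' to output
  Push '-' onto operator stack -> op-stack: [-]
  Operand 18 -> output
  End of input: pop '-' to output
Postfix result: 12 5 16 * + 18 -

12 5 16 * + 18 -


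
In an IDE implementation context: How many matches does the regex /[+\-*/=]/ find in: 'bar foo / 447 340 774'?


Pattern: /[+\-*/=]/ (operators)
Input: 'bar foo / 447 340 774'
Scanning for matches:
  Match 1: '/'
Total matches: 1

1


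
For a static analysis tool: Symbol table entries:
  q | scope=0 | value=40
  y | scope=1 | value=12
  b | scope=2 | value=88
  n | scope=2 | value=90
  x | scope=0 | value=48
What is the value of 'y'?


Searching symbol table for 'y':
  q | scope=0 | value=40
  y | scope=1 | value=12 <- MATCH
  b | scope=2 | value=88
  n | scope=2 | value=90
  x | scope=0 | value=48
Found 'y' at scope 1 with value 12

12


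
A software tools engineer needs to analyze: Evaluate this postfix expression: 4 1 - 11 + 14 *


Processing tokens left to right:
Push 4, Push 1
Pop 4 and 1, compute 4 - 1 = 3, push 3
Push 11
Pop 3 and 11, compute 3 + 11 = 14, push 14
Push 14
Pop 14 and 14, compute 14 * 14 = 196, push 196
Stack result: 196

196


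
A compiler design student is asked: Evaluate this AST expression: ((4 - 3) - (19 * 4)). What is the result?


Expression: ((4 - 3) - (19 * 4))
Evaluating step by step:
  4 - 3 = 1
  19 * 4 = 76
  1 - 76 = -75
Result: -75

-75


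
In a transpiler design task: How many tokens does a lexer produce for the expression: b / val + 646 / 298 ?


Scanning 'b / val + 646 / 298'
Token 1: 'b' -> identifier
Token 2: '/' -> operator
Token 3: 'val' -> identifier
Token 4: '+' -> operator
Token 5: '646' -> integer_literal
Token 6: '/' -> operator
Token 7: '298' -> integer_literal
Total tokens: 7

7


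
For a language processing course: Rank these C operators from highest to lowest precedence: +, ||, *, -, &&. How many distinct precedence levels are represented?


Looking up precedence for each operator:
  + -> precedence 5
  || -> precedence 1
  * -> precedence 6
  - -> precedence 5
  && -> precedence 2
Sorted highest to lowest: *, +, -, &&, ||
Distinct precedence values: [6, 5, 2, 1]
Number of distinct levels: 4

4


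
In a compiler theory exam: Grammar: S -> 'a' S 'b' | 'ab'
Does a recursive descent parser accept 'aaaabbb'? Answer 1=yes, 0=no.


Grammar accepts strings of the form a^n b^n (n >= 1)
Word: 'aaaabbb'
Counting: 4 a's and 3 b's
Check: 4 == 3? No
Mismatch: a-count != b-count
Rejected

0


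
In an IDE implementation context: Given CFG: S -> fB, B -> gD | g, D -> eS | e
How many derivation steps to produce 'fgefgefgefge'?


Grammar: S -> fB, B -> gD | g, D -> eS | e
Deriving 'fgefgefgefge':
Step 1: S -> fB => fB
Step 2: B -> gD => fgD
Step 3: D -> eS => fgeS
Step 4: S -> fB => fgefB
Step 5: B -> gD => fgefgD
Step 6: D -> eS => fgefgeS
Step 7: S -> fB => fgefgefB
Step 8: B -> gD => fgefgefgD
Step 9: D -> eS => fgefgefgeS
Step 10: S -> fB => fgefgefgefB
Step 11: B -> gD => fgefgefgefgD
Step 12: D -> e => fgefgefgefge
Total derivation steps: 12

12


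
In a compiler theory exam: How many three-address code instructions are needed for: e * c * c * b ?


Expression: e * c * c * b
Generating three-address code (respecting * over +/- precedence):
  Instruction 1: t1 = e * c
  Instruction 2: t2 = t1 * c
  Instruction 3: t3 = t2 * b
Total instructions: 3

3


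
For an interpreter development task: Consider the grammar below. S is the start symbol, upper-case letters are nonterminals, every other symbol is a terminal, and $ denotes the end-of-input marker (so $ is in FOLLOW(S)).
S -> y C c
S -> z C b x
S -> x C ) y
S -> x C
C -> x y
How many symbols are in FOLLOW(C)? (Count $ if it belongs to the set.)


S is the start symbol and does not occur in any rule body, so FOLLOW(S) = {$}.
Examining every occurrence of C in a rule body:
  S -> y C c : C is followed by terminal 'c' -> add 'c'
  S -> z C b x : C is followed by terminal 'b' -> add 'b'
  S -> x C ) y : C is followed by terminal ')' -> add ')'
  S -> x C : C is at the right end -> add FOLLOW(S) = {$}
  C -> x y : C does not occur in the body -> contributes nothing
FOLLOW(C) = {), b, c, $}
Count: 4

4


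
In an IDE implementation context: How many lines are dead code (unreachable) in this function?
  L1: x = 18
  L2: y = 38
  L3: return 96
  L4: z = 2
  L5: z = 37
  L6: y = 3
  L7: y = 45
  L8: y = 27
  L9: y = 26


Analyzing control flow:
  L1: reachable (before return)
  L2: reachable (before return)
  L3: reachable (return statement)
  L4: DEAD (after return at L3)
  L5: DEAD (after return at L3)
  L6: DEAD (after return at L3)
  L7: DEAD (after return at L3)
  L8: DEAD (after return at L3)
  L9: DEAD (after return at L3)
Return at L3, total lines = 9
Dead lines: L4 through L9
Count: 6

6


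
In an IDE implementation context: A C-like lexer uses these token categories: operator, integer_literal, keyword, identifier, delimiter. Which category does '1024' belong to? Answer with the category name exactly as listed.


Token: '1024'
Checking categories:
  identifier: no
  integer_literal: YES
  operator: no
  keyword: no
  delimiter: no
Category: integer_literal

integer_literal


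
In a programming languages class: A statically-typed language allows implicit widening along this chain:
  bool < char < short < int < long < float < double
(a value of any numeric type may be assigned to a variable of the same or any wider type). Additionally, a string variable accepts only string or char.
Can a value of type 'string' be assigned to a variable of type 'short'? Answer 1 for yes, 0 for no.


Target variable type: short
Source value type: string
Rule: string cannot widen to any numeric type
Result: 0

0


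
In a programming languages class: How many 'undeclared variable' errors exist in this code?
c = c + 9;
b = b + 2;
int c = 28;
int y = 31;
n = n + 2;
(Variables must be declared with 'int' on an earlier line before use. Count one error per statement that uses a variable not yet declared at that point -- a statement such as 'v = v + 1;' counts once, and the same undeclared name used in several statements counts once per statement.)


Scanning code line by line:
  Line 1: use 'c' -> ERROR (undeclared)
  Line 2: use 'b' -> ERROR (undeclared)
  Line 3: declare 'c' -> declared = ['c']
  Line 4: declare 'y' -> declared = ['c', 'y']
  Line 5: use 'n' -> ERROR (undeclared)
Total undeclared variable errors: 3

3


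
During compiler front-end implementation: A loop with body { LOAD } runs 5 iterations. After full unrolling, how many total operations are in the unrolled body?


Loop body operations: LOAD (1 op per iteration)
Unrolling 5 iterations:
  Iteration 1: LOAD (1 ops)
  Iteration 2: LOAD (1 ops)
  Iteration 3: LOAD (1 ops)
  Iteration 4: LOAD (1 ops)
  Iteration 5: LOAD (1 ops)
Total: 5 iterations * 1 ops/iter = 5 operations

5


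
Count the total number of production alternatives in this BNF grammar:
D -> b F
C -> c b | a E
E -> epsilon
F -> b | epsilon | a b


Counting alternatives per rule:
  D: 1 alternative(s)
  C: 2 alternative(s)
  E: 1 alternative(s)
  F: 3 alternative(s)
Sum: 1 + 2 + 1 + 3 = 7

7


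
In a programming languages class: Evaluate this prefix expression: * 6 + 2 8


Parsing prefix expression: * 6 + 2 8
Step 1: Innermost operation '+ 2 8'
  2 + 8 = 10
Step 2: Outer operation '* 6 [10]'
  6 * 10 = 60

60


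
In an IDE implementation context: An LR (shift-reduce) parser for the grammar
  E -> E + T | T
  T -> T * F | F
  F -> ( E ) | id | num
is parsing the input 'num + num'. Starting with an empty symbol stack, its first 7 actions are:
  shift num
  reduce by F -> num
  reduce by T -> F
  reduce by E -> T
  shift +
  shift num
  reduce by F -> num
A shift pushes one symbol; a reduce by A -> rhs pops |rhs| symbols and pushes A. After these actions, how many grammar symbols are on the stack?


Tracking the symbol stack through each action:
  Action 1: shift 'num' : push -> stack = [num] (size 1)
  Action 2: reduce by F -> num : pop 1, push F -> stack = [F] (size 1)
  Action 3: reduce by T -> F : pop 1, push T -> stack = [T] (size 1)
  Action 4: reduce by E -> T : pop 1, push E -> stack = [E] (size 1)
  Action 5: shift '+' : push -> stack = [E, +] (size 2)
  Action 6: shift 'num' : push -> stack = [E, +, num] (size 3)
  Action 7: reduce by F -> num : pop 1, push F -> stack = [E, +, F] (size 3)
Final stack size: 3

3


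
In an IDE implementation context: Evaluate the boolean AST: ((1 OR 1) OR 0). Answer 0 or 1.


Step 1: Evaluate inner node
  1 OR 1 = 1
Step 2: Evaluate root node
  1 OR 0 = 1

1


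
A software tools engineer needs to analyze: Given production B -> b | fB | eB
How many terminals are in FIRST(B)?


Production: B -> b | fB | eB
Examining each alternative for leading terminals:
  B -> b : first terminal = 'b'
  B -> fB : first terminal = 'f'
  B -> eB : first terminal = 'e'
FIRST(B) = {b, e, f}
Count: 3

3


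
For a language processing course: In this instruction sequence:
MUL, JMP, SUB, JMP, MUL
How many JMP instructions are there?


Scanning instruction sequence for JMP:
  Position 1: MUL
  Position 2: JMP <- MATCH
  Position 3: SUB
  Position 4: JMP <- MATCH
  Position 5: MUL
Matches at positions: [2, 4]
Total JMP count: 2

2


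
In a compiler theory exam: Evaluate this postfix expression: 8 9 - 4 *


Processing tokens left to right:
Push 8, Push 9
Pop 8 and 9, compute 8 - 9 = -1, push -1
Push 4
Pop -1 and 4, compute -1 * 4 = -4, push -4
Stack result: -4

-4


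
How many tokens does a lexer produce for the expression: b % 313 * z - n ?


Scanning 'b % 313 * z - n'
Token 1: 'b' -> identifier
Token 2: '%' -> operator
Token 3: '313' -> integer_literal
Token 4: '*' -> operator
Token 5: 'z' -> identifier
Token 6: '-' -> operator
Token 7: 'n' -> identifier
Total tokens: 7

7


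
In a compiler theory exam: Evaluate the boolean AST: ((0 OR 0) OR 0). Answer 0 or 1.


Step 1: Evaluate inner node
  0 OR 0 = 0
Step 2: Evaluate root node
  0 OR 0 = 0

0


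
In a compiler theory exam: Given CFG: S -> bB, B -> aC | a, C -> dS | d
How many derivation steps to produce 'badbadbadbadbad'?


Grammar: S -> bB, B -> aC | a, C -> dS | d
Deriving 'badbadbadbadbad':
Step 1: S -> bB => bB
Step 2: B -> aC => baC
Step 3: C -> dS => badS
Step 4: S -> bB => badbB
Step 5: B -> aC => badbaC
Step 6: C -> dS => badbadS
Step 7: S -> bB => badbadbB
Step 8: B -> aC => badbadbaC
Step 9: C -> dS => badbadbadS
Step 10: S -> bB => badbadbadbB
Step 11: B -> aC => badbadbadbaC
Step 12: C -> dS => badbadbadbadS
Step 13: S -> bB => badbadbadbadbB
Step 14: B -> aC => badbadbadbadbaC
Step 15: C -> d => badbadbadbadbad
Total derivation steps: 15

15


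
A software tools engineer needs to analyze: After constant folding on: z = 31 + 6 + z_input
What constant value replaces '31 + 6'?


Identifying constant sub-expression:
  Original: z = 31 + 6 + z_input
  31 and 6 are both compile-time constants
  Evaluating: 31 + 6 = 37
  After folding: z = 37 + z_input

37


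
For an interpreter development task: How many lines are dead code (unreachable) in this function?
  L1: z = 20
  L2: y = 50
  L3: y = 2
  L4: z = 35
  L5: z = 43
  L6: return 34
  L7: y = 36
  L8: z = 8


Analyzing control flow:
  L1: reachable (before return)
  L2: reachable (before return)
  L3: reachable (before return)
  L4: reachable (before return)
  L5: reachable (before return)
  L6: reachable (return statement)
  L7: DEAD (after return at L6)
  L8: DEAD (after return at L6)
Return at L6, total lines = 8
Dead lines: L7 through L8
Count: 2

2


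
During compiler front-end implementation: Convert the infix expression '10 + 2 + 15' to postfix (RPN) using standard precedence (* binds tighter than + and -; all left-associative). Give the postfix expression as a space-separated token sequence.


Applying the shunting-yard algorithm:
  Operand 10 -> output
  Push '+' onto operator stack -> op-stack: [+]
  Operand 2 -> output
  See '+' (prec 1); top '+' (prec 1) >= it -> pop '+' to output
  Push '+' onto operator stack -> op-stack: [+]
  Operand 15 -> output
  End of input: pop '+' to output
Postfix result: 10 2 + 15 +

10 2 + 15 +


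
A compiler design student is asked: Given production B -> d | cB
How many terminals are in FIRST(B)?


Production: B -> d | cB
Examining each alternative for leading terminals:
  B -> d : first terminal = 'd'
  B -> cB : first terminal = 'c'
FIRST(B) = {c, d}
Count: 2

2


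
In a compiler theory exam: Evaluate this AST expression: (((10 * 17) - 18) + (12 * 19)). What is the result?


Expression: (((10 * 17) - 18) + (12 * 19))
Evaluating step by step:
  10 * 17 = 170
  170 - 18 = 152
  12 * 19 = 228
  152 + 228 = 380
Result: 380

380


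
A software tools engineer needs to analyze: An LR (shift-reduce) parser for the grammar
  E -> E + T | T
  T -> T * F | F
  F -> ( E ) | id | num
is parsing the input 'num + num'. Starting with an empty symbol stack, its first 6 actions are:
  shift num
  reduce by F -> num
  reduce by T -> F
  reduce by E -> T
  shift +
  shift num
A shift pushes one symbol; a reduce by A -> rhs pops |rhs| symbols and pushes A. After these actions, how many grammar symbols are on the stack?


Tracking the symbol stack through each action:
  Action 1: shift 'num' : push -> stack = [num] (size 1)
  Action 2: reduce by F -> num : pop 1, push F -> stack = [F] (size 1)
  Action 3: reduce by T -> F : pop 1, push T -> stack = [T] (size 1)
  Action 4: reduce by E -> T : pop 1, push E -> stack = [E] (size 1)
  Action 5: shift '+' : push -> stack = [E, +] (size 2)
  Action 6: shift 'num' : push -> stack = [E, +, num] (size 3)
Final stack size: 3

3


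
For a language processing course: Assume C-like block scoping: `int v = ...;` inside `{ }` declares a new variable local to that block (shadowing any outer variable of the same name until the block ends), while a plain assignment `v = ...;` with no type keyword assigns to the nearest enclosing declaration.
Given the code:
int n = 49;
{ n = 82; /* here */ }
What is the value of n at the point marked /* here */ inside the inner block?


Analyzing scoping rules:
Outer scope: declares n = 49
Inner block: 'n = 82;' has no type keyword, so it is an assignment to the outer n (no shadowing)
Inside the block, after the assignment -> 82
Result: 82

82


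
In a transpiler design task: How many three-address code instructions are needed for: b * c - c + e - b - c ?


Expression: b * c - c + e - b - c
Generating three-address code (respecting * over +/- precedence):
  Instruction 1: t1 = b * c
  Instruction 2: t2 = t1 - c
  Instruction 3: t3 = t2 + e
  Instruction 4: t4 = t3 - b
  Instruction 5: t5 = t4 - c
Total instructions: 5

5


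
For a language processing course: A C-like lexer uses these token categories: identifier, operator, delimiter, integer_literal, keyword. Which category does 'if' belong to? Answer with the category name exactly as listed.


Token: 'if'
Checking categories:
  identifier: no
  integer_literal: no
  operator: no
  keyword: YES
  delimiter: no
Category: keyword

keyword


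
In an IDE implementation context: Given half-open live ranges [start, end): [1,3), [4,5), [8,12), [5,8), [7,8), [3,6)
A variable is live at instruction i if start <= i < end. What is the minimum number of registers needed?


Live ranges:
  Var0: [1, 3)
  Var1: [4, 5)
  Var2: [8, 12)
  Var3: [5, 8)
  Var4: [7, 8)
  Var5: [3, 6)
Sweep-line events (position, delta, active):
  pos=1 start -> active=1
  pos=3 end -> active=0
  pos=3 start -> active=1
  pos=4 start -> active=2
  pos=5 end -> active=1
  pos=5 start -> active=2
  pos=6 end -> active=1
  pos=7 start -> active=2
  pos=8 end -> active=1
  pos=8 end -> active=0
  pos=8 start -> active=1
  pos=12 end -> active=0
Maximum simultaneous active: 2
Minimum registers needed: 2

2


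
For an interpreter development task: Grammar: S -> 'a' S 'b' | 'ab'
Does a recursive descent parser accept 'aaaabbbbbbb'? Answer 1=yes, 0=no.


Grammar accepts strings of the form a^n b^n (n >= 1)
Word: 'aaaabbbbbbb'
Counting: 4 a's and 7 b's
Check: 4 == 7? No
Mismatch: a-count != b-count
Rejected

0


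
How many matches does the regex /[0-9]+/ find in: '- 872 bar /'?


Pattern: /[0-9]+/ (int literals)
Input: '- 872 bar /'
Scanning for matches:
  Match 1: '872'
Total matches: 1

1


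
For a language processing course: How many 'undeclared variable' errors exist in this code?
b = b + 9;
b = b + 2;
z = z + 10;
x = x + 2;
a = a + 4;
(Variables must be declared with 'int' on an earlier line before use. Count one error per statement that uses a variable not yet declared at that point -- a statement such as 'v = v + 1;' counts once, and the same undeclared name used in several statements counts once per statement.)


Scanning code line by line:
  Line 1: use 'b' -> ERROR (undeclared)
  Line 2: use 'b' -> ERROR (undeclared)
  Line 3: use 'z' -> ERROR (undeclared)
  Line 4: use 'x' -> ERROR (undeclared)
  Line 5: use 'a' -> ERROR (undeclared)
Total undeclared variable errors: 5

5


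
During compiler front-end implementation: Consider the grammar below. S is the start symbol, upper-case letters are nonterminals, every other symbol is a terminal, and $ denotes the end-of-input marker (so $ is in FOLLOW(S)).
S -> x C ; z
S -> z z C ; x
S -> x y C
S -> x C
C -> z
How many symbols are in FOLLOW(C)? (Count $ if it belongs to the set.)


S is the start symbol and does not occur in any rule body, so FOLLOW(S) = {$}.
Examining every occurrence of C in a rule body:
  S -> x C ; z : C is followed by terminal ';' -> add ';'
  S -> z z C ; x : C is followed by terminal ';' -> add ';' (already in the set)
  S -> x y C : C is at the right end -> add FOLLOW(S) = {$}
  S -> x C : C is at the right end -> add FOLLOW(S) = {$} (already in the set)
  C -> z : C does not occur in the body -> contributes nothing
FOLLOW(C) = {;, $}
Count: 2

2


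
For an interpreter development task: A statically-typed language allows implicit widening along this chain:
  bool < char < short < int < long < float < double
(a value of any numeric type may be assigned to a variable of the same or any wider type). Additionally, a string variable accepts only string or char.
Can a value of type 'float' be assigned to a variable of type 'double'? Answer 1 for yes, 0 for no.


Target variable type: double
Source value type: float
Numeric ranks: float=5, double=6
Widening allowed iff rank(source) <= rank(target): 5 <= 6? Yes
Result: 1

1


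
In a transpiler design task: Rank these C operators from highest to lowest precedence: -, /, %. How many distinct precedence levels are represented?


Looking up precedence for each operator:
  - -> precedence 5
  / -> precedence 6
  % -> precedence 6
Sorted highest to lowest: /, %, -
Distinct precedence values: [6, 5]
Number of distinct levels: 2

2


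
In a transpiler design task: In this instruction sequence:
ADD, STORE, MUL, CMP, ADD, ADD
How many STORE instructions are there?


Scanning instruction sequence for STORE:
  Position 1: ADD
  Position 2: STORE <- MATCH
  Position 3: MUL
  Position 4: CMP
  Position 5: ADD
  Position 6: ADD
Matches at positions: [2]
Total STORE count: 1

1


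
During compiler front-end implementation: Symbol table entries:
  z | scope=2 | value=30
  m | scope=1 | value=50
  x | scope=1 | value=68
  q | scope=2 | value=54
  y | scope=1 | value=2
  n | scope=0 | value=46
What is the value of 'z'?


Searching symbol table for 'z':
  z | scope=2 | value=30 <- MATCH
  m | scope=1 | value=50
  x | scope=1 | value=68
  q | scope=2 | value=54
  y | scope=1 | value=2
  n | scope=0 | value=46
Found 'z' at scope 2 with value 30

30


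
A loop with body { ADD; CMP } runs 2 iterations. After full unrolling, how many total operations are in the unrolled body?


Loop body operations: ADD, CMP (2 ops per iteration)
Unrolling 2 iterations:
  Iteration 1: ADD, CMP (2 ops)
  Iteration 2: ADD, CMP (2 ops)
Total: 2 iterations * 2 ops/iter = 4 operations

4


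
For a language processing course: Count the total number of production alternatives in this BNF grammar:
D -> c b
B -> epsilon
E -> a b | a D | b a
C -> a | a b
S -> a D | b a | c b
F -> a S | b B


Counting alternatives per rule:
  D: 1 alternative(s)
  B: 1 alternative(s)
  E: 3 alternative(s)
  C: 2 alternative(s)
  S: 3 alternative(s)
  F: 2 alternative(s)
Sum: 1 + 1 + 3 + 2 + 3 + 2 = 12

12


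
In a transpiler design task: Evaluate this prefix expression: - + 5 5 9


Parsing prefix expression: - + 5 5 9
Step 1: Innermost operation '+ 5 5'
  5 + 5 = 10
Step 2: Outer operation '- [10] 9'
  10 - 9 = 1

1


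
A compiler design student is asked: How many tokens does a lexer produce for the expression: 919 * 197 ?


Scanning '919 * 197'
Token 1: '919' -> integer_literal
Token 2: '*' -> operator
Token 3: '197' -> integer_literal
Total tokens: 3

3


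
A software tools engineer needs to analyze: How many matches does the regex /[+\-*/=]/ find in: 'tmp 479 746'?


Pattern: /[+\-*/=]/ (operators)
Input: 'tmp 479 746'
Scanning for matches:
Total matches: 0

0


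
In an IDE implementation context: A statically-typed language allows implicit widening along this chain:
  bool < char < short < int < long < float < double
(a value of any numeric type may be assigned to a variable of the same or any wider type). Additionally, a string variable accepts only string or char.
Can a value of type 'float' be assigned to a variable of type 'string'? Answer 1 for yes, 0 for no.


Target variable type: string
Source value type: float
Rule: string accepts only {string, char}
  source 'float' in {string, char}? No
Result: 0

0


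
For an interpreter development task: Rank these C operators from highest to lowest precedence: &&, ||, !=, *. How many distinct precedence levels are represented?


Looking up precedence for each operator:
  && -> precedence 2
  || -> precedence 1
  != -> precedence 3
  * -> precedence 6
Sorted highest to lowest: *, !=, &&, ||
Distinct precedence values: [6, 3, 2, 1]
Number of distinct levels: 4

4


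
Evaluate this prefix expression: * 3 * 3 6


Parsing prefix expression: * 3 * 3 6
Step 1: Innermost operation '* 3 6'
  3 * 6 = 18
Step 2: Outer operation '* 3 [18]'
  3 * 18 = 54

54


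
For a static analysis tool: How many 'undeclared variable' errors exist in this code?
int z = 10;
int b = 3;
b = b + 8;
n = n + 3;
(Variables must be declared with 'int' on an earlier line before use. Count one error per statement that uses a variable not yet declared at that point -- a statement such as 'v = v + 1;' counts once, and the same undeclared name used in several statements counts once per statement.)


Scanning code line by line:
  Line 1: declare 'z' -> declared = ['z']
  Line 2: declare 'b' -> declared = ['b', 'z']
  Line 3: use 'b' -> OK (declared)
  Line 4: use 'n' -> ERROR (undeclared)
Total undeclared variable errors: 1

1


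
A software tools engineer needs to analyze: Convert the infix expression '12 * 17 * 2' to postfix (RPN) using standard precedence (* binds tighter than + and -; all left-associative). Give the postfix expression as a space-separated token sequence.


Applying the shunting-yard algorithm:
  Operand 12 -> output
  Push '*' onto operator stack -> op-stack: [*]
  Operand 17 -> output
  See '*' (prec 2); top '*' (prec 2) >= it -> pop '*' to output
  Push '*' onto operator stack -> op-stack: [*]
  Operand 2 -> output
  End of input: pop '*' to output
Postfix result: 12 17 * 2 *

12 17 * 2 *


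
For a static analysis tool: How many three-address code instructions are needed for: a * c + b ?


Expression: a * c + b
Generating three-address code (respecting * over +/- precedence):
  Instruction 1: t1 = a * c
  Instruction 2: t2 = t1 + b
Total instructions: 2

2


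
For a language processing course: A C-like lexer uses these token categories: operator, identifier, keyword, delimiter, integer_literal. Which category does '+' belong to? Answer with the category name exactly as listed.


Token: '+'
Checking categories:
  identifier: no
  integer_literal: no
  operator: YES
  keyword: no
  delimiter: no
Category: operator

operator


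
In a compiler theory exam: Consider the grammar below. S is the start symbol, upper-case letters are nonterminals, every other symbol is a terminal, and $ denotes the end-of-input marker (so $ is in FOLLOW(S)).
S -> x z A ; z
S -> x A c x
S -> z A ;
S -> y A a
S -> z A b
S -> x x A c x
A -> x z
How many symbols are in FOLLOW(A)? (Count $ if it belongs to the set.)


S is the start symbol and does not occur in any rule body, so FOLLOW(S) = {$}.
Examining every occurrence of A in a rule body:
  S -> x z A ; z : A is followed by terminal ';' -> add ';'
  S -> x A c x : A is followed by terminal 'c' -> add 'c'
  S -> z A ; : A is followed by terminal ';' -> add ';' (already in the set)
  S -> y A a : A is followed by terminal 'a' -> add 'a'
  S -> z A b : A is followed by terminal 'b' -> add 'b'
  S -> x x A c x : A is followed by terminal 'c' -> add 'c' (already in the set)
  A -> x z : A does not occur in the body -> contributes nothing
FOLLOW(A) = {;, a, b, c}
Count: 4

4


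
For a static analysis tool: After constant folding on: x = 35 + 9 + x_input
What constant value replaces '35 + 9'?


Identifying constant sub-expression:
  Original: x = 35 + 9 + x_input
  35 and 9 are both compile-time constants
  Evaluating: 35 + 9 = 44
  After folding: x = 44 + x_input

44


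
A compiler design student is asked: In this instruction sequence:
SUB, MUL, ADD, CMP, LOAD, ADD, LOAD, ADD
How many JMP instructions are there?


Scanning instruction sequence for JMP:
  Position 1: SUB
  Position 2: MUL
  Position 3: ADD
  Position 4: CMP
  Position 5: LOAD
  Position 6: ADD
  Position 7: LOAD
  Position 8: ADD
Matches at positions: []
Total JMP count: 0

0


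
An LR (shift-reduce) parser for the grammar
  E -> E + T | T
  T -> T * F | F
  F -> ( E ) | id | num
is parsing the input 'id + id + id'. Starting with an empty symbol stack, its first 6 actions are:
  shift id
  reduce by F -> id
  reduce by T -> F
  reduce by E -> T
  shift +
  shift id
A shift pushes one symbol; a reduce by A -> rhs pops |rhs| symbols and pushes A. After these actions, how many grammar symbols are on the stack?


Tracking the symbol stack through each action:
  Action 1: shift 'id' : push -> stack = [id] (size 1)
  Action 2: reduce by F -> id : pop 1, push F -> stack = [F] (size 1)
  Action 3: reduce by T -> F : pop 1, push T -> stack = [T] (size 1)
  Action 4: reduce by E -> T : pop 1, push E -> stack = [E] (size 1)
  Action 5: shift '+' : push -> stack = [E, +] (size 2)
  Action 6: shift 'id' : push -> stack = [E, +, id] (size 3)
Final stack size: 3

3


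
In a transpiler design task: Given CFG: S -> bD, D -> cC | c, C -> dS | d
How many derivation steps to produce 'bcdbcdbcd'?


Grammar: S -> bD, D -> cC | c, C -> dS | d
Deriving 'bcdbcdbcd':
Step 1: S -> bD => bD
Step 2: D -> cC => bcC
Step 3: C -> dS => bcdS
Step 4: S -> bD => bcdbD
Step 5: D -> cC => bcdbcC
Step 6: C -> dS => bcdbcdS
Step 7: S -> bD => bcdbcdbD
Step 8: D -> cC => bcdbcdbcC
Step 9: C -> d => bcdbcdbcd
Total derivation steps: 9

9


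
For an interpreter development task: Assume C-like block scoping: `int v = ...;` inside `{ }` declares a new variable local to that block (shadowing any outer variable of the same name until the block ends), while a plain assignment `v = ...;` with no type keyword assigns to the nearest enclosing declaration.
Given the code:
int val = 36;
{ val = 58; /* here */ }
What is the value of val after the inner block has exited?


Analyzing scoping rules:
Outer scope: declares val = 36
Inner block: 'val = 58;' has no type keyword, so it is an assignment to the outer val (no shadowing)
The assignment changed the outer variable itself, so the new value persists after the block -> 58
Result: 58

58


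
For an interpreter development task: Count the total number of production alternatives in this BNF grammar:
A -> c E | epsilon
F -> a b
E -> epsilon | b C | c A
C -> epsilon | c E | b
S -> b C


Counting alternatives per rule:
  A: 2 alternative(s)
  F: 1 alternative(s)
  E: 3 alternative(s)
  C: 3 alternative(s)
  S: 1 alternative(s)
Sum: 2 + 1 + 3 + 3 + 1 = 10

10


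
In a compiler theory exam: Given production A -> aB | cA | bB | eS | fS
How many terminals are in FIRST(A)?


Production: A -> aB | cA | bB | eS | fS
Examining each alternative for leading terminals:
  A -> aB : first terminal = 'a'
  A -> cA : first terminal = 'c'
  A -> bB : first terminal = 'b'
  A -> eS : first terminal = 'e'
  A -> fS : first terminal = 'f'
FIRST(A) = {a, b, c, e, f}
Count: 5

5


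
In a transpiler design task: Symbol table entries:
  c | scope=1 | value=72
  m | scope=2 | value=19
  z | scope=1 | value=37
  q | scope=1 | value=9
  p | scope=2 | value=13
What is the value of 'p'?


Searching symbol table for 'p':
  c | scope=1 | value=72
  m | scope=2 | value=19
  z | scope=1 | value=37
  q | scope=1 | value=9
  p | scope=2 | value=13 <- MATCH
Found 'p' at scope 2 with value 13

13


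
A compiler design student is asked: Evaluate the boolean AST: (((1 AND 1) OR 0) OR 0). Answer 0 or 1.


Step 1: Evaluate inner node
  1 AND 1 = 1
Step 2: Evaluate next node
  1 OR 0 = 1
Step 3: Evaluate root node
  1 OR 0 = 1

1


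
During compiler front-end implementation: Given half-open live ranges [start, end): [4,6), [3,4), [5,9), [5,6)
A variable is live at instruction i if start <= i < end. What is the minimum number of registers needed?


Live ranges:
  Var0: [4, 6)
  Var1: [3, 4)
  Var2: [5, 9)
  Var3: [5, 6)
Sweep-line events (position, delta, active):
  pos=3 start -> active=1
  pos=4 end -> active=0
  pos=4 start -> active=1
  pos=5 start -> active=2
  pos=5 start -> active=3
  pos=6 end -> active=2
  pos=6 end -> active=1
  pos=9 end -> active=0
Maximum simultaneous active: 3
Minimum registers needed: 3

3


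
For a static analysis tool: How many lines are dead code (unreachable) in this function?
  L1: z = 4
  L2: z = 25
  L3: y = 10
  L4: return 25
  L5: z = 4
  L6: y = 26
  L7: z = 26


Analyzing control flow:
  L1: reachable (before return)
  L2: reachable (before return)
  L3: reachable (before return)
  L4: reachable (return statement)
  L5: DEAD (after return at L4)
  L6: DEAD (after return at L4)
  L7: DEAD (after return at L4)
Return at L4, total lines = 7
Dead lines: L5 through L7
Count: 3

3


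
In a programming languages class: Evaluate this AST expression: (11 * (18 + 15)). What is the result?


Expression: (11 * (18 + 15))
Evaluating step by step:
  18 + 15 = 33
  11 * 33 = 363
Result: 363

363


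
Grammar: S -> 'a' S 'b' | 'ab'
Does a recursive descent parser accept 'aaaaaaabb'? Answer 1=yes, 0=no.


Grammar accepts strings of the form a^n b^n (n >= 1)
Word: 'aaaaaaabb'
Counting: 7 a's and 2 b's
Check: 7 == 2? No
Mismatch: a-count != b-count
Rejected

0


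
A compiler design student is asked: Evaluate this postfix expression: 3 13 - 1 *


Processing tokens left to right:
Push 3, Push 13
Pop 3 and 13, compute 3 - 13 = -10, push -10
Push 1
Pop -10 and 1, compute -10 * 1 = -10, push -10
Stack result: -10

-10


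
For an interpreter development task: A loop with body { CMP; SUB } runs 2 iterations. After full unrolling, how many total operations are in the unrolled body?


Loop body operations: CMP, SUB (2 ops per iteration)
Unrolling 2 iterations:
  Iteration 1: CMP, SUB (2 ops)
  Iteration 2: CMP, SUB (2 ops)
Total: 2 iterations * 2 ops/iter = 4 operations

4


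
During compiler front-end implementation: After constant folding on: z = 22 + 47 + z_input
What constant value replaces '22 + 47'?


Identifying constant sub-expression:
  Original: z = 22 + 47 + z_input
  22 and 47 are both compile-time constants
  Evaluating: 22 + 47 = 69
  After folding: z = 69 + z_input

69


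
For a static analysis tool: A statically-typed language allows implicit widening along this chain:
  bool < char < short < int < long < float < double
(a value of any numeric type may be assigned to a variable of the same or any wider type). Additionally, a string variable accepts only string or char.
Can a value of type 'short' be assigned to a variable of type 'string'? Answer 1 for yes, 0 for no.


Target variable type: string
Source value type: short
Rule: string accepts only {string, char}
  source 'short' in {string, char}? No
Result: 0

0


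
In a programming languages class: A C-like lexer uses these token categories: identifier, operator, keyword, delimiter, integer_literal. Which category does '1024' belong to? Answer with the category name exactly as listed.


Token: '1024'
Checking categories:
  identifier: no
  integer_literal: YES
  operator: no
  keyword: no
  delimiter: no
Category: integer_literal

integer_literal


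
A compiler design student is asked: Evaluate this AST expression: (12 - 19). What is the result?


Expression: (12 - 19)
Evaluating step by step:
  12 - 19 = -7
Result: -7

-7


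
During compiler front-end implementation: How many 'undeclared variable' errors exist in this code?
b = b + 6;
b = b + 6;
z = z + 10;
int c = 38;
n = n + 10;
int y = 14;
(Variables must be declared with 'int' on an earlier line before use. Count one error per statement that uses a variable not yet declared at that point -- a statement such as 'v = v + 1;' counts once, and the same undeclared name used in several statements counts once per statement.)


Scanning code line by line:
  Line 1: use 'b' -> ERROR (undeclared)
  Line 2: use 'b' -> ERROR (undeclared)
  Line 3: use 'z' -> ERROR (undeclared)
  Line 4: declare 'c' -> declared = ['c']
  Line 5: use 'n' -> ERROR (undeclared)
  Line 6: declare 'y' -> declared = ['c', 'y']
Total undeclared variable errors: 4

4


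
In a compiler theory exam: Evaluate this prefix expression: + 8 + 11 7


Parsing prefix expression: + 8 + 11 7
Step 1: Innermost operation '+ 11 7'
  11 + 7 = 18
Step 2: Outer operation '+ 8 [18]'
  8 + 18 = 26

26


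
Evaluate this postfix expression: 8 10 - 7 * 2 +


Processing tokens left to right:
Push 8, Push 10
Pop 8 and 10, compute 8 - 10 = -2, push -2
Push 7
Pop -2 and 7, compute -2 * 7 = -14, push -14
Push 2
Pop -14 and 2, compute -14 + 2 = -12, push -12
Stack result: -12

-12
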